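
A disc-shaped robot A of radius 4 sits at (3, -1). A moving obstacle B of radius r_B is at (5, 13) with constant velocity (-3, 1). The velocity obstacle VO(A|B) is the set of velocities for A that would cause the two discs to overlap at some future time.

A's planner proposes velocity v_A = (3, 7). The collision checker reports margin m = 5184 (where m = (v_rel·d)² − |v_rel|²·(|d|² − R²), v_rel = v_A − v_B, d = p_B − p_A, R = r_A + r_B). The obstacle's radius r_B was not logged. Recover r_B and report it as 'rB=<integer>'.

m = 5184
d = (2, 14);  v_rel = (6, 6),  |v_rel|² = 72
v_rel×d = (6)·(14) − (6)·(2) = 72
since m = R²·72 − 72²:  R² = (5184 + 5184) / 72 = 144
R = √144 = 12  ⇒  r_B = 12 − 4 = 8

rB=8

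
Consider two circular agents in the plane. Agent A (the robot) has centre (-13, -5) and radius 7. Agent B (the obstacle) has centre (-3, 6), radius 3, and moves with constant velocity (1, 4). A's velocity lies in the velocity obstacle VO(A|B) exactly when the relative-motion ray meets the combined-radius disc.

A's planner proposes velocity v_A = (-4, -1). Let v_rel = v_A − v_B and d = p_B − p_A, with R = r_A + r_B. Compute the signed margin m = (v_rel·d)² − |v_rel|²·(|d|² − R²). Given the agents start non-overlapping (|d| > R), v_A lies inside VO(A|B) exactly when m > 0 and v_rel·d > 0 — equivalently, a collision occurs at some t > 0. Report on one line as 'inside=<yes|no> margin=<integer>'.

d = (10, 11),  |d|² = 221;  R = 7+3 = 10,  c = 221−10² = 121
v_rel = (-5, -5),  |v_rel|² = 50;  v_rel·d = (-5)·(10) + (-5)·(11) = -105
50·t² + 210·t + 121 = 0  ⇒  m = (-105)² − 50·121 = 4975
m = 4975 > 0,  v_rel·d = -105 < 0  ⇒  outside

inside=no margin=4975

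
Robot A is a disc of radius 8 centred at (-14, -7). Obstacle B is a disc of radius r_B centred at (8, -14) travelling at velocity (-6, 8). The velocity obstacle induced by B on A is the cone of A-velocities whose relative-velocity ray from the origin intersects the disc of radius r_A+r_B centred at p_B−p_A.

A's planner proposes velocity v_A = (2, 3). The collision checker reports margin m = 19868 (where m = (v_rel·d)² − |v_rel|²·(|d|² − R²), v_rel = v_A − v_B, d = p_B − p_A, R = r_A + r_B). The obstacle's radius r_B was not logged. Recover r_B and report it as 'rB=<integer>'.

m = 19868
d = (22, -7);  v_rel = (8, -5),  |v_rel|² = 89
v_rel×d = (8)·(-7) − (-5)·(22) = 54
since m = R²·89 − 54²:  R² = (2916 + 19868) / 89 = 256
R = √256 = 16  ⇒  r_B = 16 − 8 = 8

rB=8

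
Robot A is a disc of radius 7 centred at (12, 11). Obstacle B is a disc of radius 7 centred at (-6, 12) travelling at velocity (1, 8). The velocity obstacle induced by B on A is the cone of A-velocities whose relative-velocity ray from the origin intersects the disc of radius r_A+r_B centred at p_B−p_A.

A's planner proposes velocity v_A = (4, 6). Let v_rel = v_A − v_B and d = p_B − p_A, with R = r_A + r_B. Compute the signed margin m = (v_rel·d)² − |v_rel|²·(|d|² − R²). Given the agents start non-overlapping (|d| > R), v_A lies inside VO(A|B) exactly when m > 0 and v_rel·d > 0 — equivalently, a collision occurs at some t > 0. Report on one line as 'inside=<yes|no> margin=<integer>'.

d = (-18, 1),  |d|² = 325;  R = 7+7 = 14,  c = 325−14² = 129
v_rel = (3, -2),  |v_rel|² = 13;  v_rel·d = (3)·(-18) + (-2)·(1) = -56
13·t² + 112·t + 129 = 0  ⇒  m = (-56)² − 13·129 = 1459
m = 1459 > 0,  v_rel·d = -56 < 0  ⇒  outside

inside=no margin=1459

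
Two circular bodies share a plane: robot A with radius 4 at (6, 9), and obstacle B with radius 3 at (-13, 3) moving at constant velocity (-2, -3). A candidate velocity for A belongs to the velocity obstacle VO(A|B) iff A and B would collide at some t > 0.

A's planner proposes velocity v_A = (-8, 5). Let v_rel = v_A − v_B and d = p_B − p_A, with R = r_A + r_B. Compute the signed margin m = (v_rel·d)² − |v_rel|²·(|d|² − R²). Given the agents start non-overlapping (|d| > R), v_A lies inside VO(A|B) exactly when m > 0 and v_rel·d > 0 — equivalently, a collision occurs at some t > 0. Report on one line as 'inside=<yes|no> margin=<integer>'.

d = (-19, -6),  |d|² = 397;  R = 4+3 = 7,  c = 397−7² = 348
v_rel = (-6, 8),  |v_rel|² = 100;  v_rel·d = (-6)·(-19) + (8)·(-6) = 66
100·t² − 132·t + 348 = 0  ⇒  m = 66² − 100·348 = -30444
m = -30444 < 0,  v_rel·d = 66 > 0  ⇒  outside

inside=no margin=-30444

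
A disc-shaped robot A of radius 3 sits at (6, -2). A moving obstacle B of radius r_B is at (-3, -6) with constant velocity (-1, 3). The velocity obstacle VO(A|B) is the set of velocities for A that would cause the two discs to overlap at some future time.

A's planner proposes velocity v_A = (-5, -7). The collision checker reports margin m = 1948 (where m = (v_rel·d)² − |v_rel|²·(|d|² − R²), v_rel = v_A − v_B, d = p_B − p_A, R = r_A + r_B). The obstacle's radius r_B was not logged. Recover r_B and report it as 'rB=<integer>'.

m = 1948
d = (-9, -4);  v_rel = (-4, -10),  |v_rel|² = 116
v_rel×d = (-4)·(-4) − (-10)·(-9) = -74
since m = R²·116 − (-74)²:  R² = (5476 + 1948) / 116 = 64
R = √64 = 8  ⇒  r_B = 8 − 3 = 5

rB=5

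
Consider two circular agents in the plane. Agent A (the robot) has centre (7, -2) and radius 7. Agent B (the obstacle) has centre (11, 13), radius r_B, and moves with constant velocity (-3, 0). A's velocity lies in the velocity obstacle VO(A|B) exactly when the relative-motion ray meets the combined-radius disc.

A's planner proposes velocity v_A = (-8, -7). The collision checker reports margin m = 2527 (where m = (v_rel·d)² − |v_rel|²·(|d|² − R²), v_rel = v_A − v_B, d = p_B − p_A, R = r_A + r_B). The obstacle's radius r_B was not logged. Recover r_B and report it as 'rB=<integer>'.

m = 2527
d = (4, 15);  v_rel = (-5, -7),  |v_rel|² = 74
v_rel×d = (-5)·(15) − (-7)·(4) = -47
since m = R²·74 − (-47)²:  R² = (2209 + 2527) / 74 = 64
R = √64 = 8  ⇒  r_B = 8 − 7 = 1

rB=1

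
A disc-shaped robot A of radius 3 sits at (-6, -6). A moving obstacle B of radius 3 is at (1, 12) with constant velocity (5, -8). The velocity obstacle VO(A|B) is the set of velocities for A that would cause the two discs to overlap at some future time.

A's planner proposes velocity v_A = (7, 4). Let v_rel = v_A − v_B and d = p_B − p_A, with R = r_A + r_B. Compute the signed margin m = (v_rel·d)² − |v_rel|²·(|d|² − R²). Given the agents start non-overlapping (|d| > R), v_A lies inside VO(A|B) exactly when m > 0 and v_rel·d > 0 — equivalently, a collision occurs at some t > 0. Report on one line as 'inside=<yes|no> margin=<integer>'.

d = (7, 18),  |d|² = 373;  R = 3+3 = 6,  c = 373−6² = 337
v_rel = (2, 12),  |v_rel|² = 148;  v_rel·d = (2)·(7) + (12)·(18) = 230
148·t² − 460·t + 337 = 0  ⇒  m = 230² − 148·337 = 3024
m = 3024 > 0,  v_rel·d = 230 > 0  ⇒  inside

inside=yes margin=3024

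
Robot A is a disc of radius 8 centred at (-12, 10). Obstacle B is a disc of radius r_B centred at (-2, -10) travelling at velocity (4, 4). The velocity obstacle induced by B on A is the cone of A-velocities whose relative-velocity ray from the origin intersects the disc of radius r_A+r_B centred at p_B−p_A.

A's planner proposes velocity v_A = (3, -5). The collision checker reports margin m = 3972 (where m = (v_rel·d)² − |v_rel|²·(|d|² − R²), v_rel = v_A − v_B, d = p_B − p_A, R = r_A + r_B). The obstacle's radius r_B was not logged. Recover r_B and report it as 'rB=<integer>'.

m = 3972
d = (10, -20);  v_rel = (-1, -9),  |v_rel|² = 82
v_rel×d = (-1)·(-20) − (-9)·(10) = 110
since m = R²·82 − 110²:  R² = (12100 + 3972) / 82 = 196
R = √196 = 14  ⇒  r_B = 14 − 8 = 6

rB=6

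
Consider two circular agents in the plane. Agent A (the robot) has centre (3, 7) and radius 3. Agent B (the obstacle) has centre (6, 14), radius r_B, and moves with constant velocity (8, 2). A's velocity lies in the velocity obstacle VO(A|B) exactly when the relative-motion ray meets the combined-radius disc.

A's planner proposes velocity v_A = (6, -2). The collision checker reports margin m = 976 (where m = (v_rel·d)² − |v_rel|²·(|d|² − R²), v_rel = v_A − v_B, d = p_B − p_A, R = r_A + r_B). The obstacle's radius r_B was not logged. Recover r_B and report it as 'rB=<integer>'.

m = 976
d = (3, 7);  v_rel = (-2, -4),  |v_rel|² = 20
v_rel×d = (-2)·(7) − (-4)·(3) = -2
since m = R²·20 − (-2)²:  R² = (4 + 976) / 20 = 49
R = √49 = 7  ⇒  r_B = 7 − 3 = 4

rB=4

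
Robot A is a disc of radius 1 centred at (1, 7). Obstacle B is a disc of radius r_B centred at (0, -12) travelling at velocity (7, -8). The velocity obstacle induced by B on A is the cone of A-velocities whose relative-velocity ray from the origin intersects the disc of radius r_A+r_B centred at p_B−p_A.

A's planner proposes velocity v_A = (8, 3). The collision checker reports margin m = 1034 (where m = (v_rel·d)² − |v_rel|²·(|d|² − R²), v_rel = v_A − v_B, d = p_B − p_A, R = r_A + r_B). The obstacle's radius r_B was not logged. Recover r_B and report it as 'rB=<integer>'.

m = 1034
d = (-1, -19);  v_rel = (1, 11),  |v_rel|² = 122
v_rel×d = (1)·(-19) − (11)·(-1) = -8
since m = R²·122 − (-8)²:  R² = (64 + 1034) / 122 = 9
R = √9 = 3  ⇒  r_B = 3 − 1 = 2

rB=2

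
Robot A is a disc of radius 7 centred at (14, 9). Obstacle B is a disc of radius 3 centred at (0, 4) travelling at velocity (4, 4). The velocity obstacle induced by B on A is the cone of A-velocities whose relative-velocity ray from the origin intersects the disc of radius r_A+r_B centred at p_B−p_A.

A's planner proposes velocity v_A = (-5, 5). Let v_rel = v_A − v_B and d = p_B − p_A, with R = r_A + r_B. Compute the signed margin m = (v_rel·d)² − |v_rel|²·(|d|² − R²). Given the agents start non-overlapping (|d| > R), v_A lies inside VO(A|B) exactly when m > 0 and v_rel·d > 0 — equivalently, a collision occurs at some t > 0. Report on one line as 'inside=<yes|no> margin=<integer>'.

d = (-14, -5),  |d|² = 221;  R = 7+3 = 10,  c = 221−10² = 121
v_rel = (-9, 1),  |v_rel|² = 82;  v_rel·d = (-9)·(-14) + (1)·(-5) = 121
82·t² − 242·t + 121 = 0  ⇒  m = 121² − 82·121 = 4719
m = 4719 > 0,  v_rel·d = 121 > 0  ⇒  inside

inside=yes margin=4719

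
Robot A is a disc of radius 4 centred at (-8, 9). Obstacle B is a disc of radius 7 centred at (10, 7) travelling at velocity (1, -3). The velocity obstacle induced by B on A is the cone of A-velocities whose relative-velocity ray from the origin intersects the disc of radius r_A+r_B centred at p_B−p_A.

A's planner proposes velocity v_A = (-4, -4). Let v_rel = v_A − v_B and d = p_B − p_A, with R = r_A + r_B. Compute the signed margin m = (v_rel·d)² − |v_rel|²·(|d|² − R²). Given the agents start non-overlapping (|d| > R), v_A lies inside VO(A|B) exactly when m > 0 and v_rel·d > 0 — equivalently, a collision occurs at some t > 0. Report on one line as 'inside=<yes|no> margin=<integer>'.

d = (18, -2),  |d|² = 328;  R = 4+7 = 11,  c = 328−11² = 207
v_rel = (-5, -1),  |v_rel|² = 26;  v_rel·d = (-5)·(18) + (-1)·(-2) = -88
26·t² + 176·t + 207 = 0  ⇒  m = (-88)² − 26·207 = 2362
m = 2362 > 0,  v_rel·d = -88 < 0  ⇒  outside

inside=no margin=2362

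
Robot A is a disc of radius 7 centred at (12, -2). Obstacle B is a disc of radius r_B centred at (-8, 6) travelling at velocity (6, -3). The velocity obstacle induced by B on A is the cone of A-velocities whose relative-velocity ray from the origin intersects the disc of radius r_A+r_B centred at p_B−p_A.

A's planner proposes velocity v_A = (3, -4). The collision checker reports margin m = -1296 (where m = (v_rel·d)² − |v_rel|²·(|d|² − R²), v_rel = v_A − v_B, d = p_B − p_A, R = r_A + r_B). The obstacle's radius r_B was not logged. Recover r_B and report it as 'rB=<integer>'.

m = -1296
d = (-20, 8);  v_rel = (-3, -1),  |v_rel|² = 10
v_rel×d = (-3)·(8) − (-1)·(-20) = -44
since m = R²·10 − (-44)²:  R² = (1936 + -1296) / 10 = 64
R = √64 = 8  ⇒  r_B = 8 − 7 = 1

rB=1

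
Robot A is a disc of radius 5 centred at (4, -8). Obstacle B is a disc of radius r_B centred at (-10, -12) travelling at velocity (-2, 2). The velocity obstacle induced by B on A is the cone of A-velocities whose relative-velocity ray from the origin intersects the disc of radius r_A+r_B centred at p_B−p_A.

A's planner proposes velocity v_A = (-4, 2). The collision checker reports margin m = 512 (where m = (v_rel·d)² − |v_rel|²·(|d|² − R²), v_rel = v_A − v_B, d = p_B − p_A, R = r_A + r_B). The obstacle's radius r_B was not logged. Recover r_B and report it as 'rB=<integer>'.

m = 512
d = (-14, -4);  v_rel = (-2, 0),  |v_rel|² = 4
v_rel×d = (-2)·(-4) − (0)·(-14) = 8
since m = R²·4 − 8²:  R² = (64 + 512) / 4 = 144
R = √144 = 12  ⇒  r_B = 12 − 5 = 7

rB=7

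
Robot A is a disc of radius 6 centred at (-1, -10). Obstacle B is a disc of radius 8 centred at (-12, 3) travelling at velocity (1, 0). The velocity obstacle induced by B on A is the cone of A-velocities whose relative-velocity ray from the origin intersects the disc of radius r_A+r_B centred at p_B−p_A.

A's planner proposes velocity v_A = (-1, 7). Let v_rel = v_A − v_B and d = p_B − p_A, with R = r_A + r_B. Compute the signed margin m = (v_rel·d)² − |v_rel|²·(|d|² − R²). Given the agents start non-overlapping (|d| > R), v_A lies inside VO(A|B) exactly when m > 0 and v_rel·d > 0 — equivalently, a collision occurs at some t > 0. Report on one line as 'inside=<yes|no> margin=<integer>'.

d = (-11, 13),  |d|² = 290;  R = 6+8 = 14,  c = 290−14² = 94
v_rel = (-2, 7),  |v_rel|² = 53;  v_rel·d = (-2)·(-11) + (7)·(13) = 113
53·t² − 226·t + 94 = 0  ⇒  m = 113² − 53·94 = 7787
m = 7787 > 0,  v_rel·d = 113 > 0  ⇒  inside

inside=yes margin=7787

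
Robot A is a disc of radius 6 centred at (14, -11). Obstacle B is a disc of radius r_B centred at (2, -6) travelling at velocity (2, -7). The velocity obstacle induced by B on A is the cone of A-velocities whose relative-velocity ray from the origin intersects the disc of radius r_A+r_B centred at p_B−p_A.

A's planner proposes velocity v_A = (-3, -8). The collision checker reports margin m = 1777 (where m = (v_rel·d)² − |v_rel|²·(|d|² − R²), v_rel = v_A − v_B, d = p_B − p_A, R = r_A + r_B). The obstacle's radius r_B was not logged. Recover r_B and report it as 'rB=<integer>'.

m = 1777
d = (-12, 5);  v_rel = (-5, -1),  |v_rel|² = 26
v_rel×d = (-5)·(5) − (-1)·(-12) = -37
since m = R²·26 − (-37)²:  R² = (1369 + 1777) / 26 = 121
R = √121 = 11  ⇒  r_B = 11 − 6 = 5

rB=5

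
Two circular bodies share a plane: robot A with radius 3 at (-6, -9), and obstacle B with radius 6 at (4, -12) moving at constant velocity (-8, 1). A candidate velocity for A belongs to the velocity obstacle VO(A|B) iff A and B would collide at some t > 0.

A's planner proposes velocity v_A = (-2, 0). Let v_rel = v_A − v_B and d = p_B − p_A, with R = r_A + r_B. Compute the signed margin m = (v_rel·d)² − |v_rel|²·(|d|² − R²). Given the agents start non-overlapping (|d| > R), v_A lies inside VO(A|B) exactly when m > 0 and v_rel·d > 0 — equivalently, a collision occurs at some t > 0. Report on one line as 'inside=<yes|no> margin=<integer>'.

d = (10, -3),  |d|² = 109;  R = 3+6 = 9,  c = 109−9² = 28
v_rel = (6, -1),  |v_rel|² = 37;  v_rel·d = (6)·(10) + (-1)·(-3) = 63
37·t² − 126·t + 28 = 0  ⇒  m = 63² − 37·28 = 2933
m = 2933 > 0,  v_rel·d = 63 > 0  ⇒  inside

inside=yes margin=2933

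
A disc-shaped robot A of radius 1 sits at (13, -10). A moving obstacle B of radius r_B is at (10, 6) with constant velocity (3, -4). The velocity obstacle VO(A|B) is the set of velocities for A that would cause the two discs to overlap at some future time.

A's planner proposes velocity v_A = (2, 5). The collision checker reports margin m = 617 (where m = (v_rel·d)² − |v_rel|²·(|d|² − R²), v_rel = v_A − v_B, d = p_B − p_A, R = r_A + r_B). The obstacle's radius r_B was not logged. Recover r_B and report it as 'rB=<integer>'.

m = 617
d = (-3, 16);  v_rel = (-1, 9),  |v_rel|² = 82
v_rel×d = (-1)·(16) − (9)·(-3) = 11
since m = R²·82 − 11²:  R² = (121 + 617) / 82 = 9
R = √9 = 3  ⇒  r_B = 3 − 1 = 2

rB=2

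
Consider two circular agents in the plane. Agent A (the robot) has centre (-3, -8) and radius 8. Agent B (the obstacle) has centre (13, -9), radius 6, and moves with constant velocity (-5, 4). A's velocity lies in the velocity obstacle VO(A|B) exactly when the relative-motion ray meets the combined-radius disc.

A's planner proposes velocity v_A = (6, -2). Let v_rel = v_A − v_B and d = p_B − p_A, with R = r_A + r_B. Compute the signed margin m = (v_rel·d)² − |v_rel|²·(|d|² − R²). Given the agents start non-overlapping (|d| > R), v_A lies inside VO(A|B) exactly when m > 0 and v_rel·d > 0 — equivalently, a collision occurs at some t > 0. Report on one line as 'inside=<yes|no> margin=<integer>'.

d = (16, -1),  |d|² = 257;  R = 8+6 = 14,  c = 257−14² = 61
v_rel = (11, -6),  |v_rel|² = 157;  v_rel·d = (11)·(16) + (-6)·(-1) = 182
157·t² − 364·t + 61 = 0  ⇒  m = 182² − 157·61 = 23547
m = 23547 > 0,  v_rel·d = 182 > 0  ⇒  inside

inside=yes margin=23547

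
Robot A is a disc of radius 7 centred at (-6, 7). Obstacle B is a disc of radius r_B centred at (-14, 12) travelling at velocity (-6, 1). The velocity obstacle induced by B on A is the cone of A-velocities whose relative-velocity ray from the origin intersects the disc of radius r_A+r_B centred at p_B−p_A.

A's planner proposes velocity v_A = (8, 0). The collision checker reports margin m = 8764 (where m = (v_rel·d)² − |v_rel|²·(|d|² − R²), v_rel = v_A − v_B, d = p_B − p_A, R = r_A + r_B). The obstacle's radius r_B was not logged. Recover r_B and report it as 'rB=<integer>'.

m = 8764
d = (-8, 5);  v_rel = (14, -1),  |v_rel|² = 197
v_rel×d = (14)·(5) − (-1)·(-8) = 62
since m = R²·197 − 62²:  R² = (3844 + 8764) / 197 = 64
R = √64 = 8  ⇒  r_B = 8 − 7 = 1

rB=1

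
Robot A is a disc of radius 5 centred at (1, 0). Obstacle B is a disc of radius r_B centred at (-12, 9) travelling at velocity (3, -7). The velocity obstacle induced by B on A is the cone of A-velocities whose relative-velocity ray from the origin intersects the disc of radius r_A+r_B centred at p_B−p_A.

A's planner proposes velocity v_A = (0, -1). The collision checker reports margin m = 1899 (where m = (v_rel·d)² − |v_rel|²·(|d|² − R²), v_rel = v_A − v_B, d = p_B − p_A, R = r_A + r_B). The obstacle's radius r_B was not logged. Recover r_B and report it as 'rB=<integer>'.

m = 1899
d = (-13, 9);  v_rel = (-3, 6),  |v_rel|² = 45
v_rel×d = (-3)·(9) − (6)·(-13) = 51
since m = R²·45 − 51²:  R² = (2601 + 1899) / 45 = 100
R = √100 = 10  ⇒  r_B = 10 − 5 = 5

rB=5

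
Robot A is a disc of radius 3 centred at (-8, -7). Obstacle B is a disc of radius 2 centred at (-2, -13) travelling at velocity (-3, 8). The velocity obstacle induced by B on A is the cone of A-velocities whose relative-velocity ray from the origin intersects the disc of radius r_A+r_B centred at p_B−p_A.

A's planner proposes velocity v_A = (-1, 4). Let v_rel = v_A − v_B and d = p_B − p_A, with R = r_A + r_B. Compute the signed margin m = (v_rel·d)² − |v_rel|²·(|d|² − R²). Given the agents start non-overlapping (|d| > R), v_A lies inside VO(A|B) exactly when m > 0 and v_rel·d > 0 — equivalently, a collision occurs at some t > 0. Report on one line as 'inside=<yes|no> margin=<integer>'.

d = (6, -6),  |d|² = 72;  R = 3+2 = 5,  c = 72−5² = 47
v_rel = (2, -4),  |v_rel|² = 20;  v_rel·d = (2)·(6) + (-4)·(-6) = 36
20·t² − 72·t + 47 = 0  ⇒  m = 36² − 20·47 = 356
m = 356 > 0,  v_rel·d = 36 > 0  ⇒  inside

inside=yes margin=356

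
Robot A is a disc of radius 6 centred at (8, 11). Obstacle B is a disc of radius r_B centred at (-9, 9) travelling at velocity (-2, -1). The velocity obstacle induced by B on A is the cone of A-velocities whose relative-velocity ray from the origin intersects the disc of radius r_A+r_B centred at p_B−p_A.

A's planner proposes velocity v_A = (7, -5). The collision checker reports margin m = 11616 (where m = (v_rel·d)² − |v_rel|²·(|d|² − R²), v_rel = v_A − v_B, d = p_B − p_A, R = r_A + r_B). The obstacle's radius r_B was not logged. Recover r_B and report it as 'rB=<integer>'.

m = 11616
d = (-17, -2);  v_rel = (9, -4),  |v_rel|² = 97
v_rel×d = (9)·(-2) − (-4)·(-17) = -86
since m = R²·97 − (-86)²:  R² = (7396 + 11616) / 97 = 196
R = √196 = 14  ⇒  r_B = 14 − 6 = 8

rB=8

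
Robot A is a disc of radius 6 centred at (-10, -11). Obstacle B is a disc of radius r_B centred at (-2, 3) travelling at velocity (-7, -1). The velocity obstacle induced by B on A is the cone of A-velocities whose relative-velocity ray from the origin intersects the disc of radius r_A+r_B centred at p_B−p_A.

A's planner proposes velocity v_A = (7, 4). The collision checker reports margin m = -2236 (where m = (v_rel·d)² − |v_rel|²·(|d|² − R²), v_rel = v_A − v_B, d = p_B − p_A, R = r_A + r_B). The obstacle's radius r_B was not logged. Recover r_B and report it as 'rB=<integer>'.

m = -2236
d = (8, 14);  v_rel = (14, 5),  |v_rel|² = 221
v_rel×d = (14)·(14) − (5)·(8) = 156
since m = R²·221 − 156²:  R² = (24336 + -2236) / 221 = 100
R = √100 = 10  ⇒  r_B = 10 − 6 = 4

rB=4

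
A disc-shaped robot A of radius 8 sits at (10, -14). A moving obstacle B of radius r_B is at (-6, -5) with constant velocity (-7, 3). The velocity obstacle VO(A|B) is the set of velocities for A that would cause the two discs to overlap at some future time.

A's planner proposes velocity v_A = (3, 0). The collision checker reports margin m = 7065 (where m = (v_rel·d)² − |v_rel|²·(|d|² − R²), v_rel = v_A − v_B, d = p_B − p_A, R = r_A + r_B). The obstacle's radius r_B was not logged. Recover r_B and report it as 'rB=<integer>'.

m = 7065
d = (-16, 9);  v_rel = (10, -3),  |v_rel|² = 109
v_rel×d = (10)·(9) − (-3)·(-16) = 42
since m = R²·109 − 42²:  R² = (1764 + 7065) / 109 = 81
R = √81 = 9  ⇒  r_B = 9 − 8 = 1

rB=1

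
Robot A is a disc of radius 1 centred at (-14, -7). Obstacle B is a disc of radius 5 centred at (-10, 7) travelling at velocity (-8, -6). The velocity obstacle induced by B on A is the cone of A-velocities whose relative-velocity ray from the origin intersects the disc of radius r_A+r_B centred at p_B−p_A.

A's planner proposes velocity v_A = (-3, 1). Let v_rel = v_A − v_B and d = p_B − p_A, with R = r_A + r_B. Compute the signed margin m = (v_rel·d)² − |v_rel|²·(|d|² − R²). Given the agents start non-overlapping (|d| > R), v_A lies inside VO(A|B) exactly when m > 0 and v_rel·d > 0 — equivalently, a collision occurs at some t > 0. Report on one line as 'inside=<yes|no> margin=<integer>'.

d = (4, 14),  |d|² = 212;  R = 1+5 = 6,  c = 212−6² = 176
v_rel = (5, 7),  |v_rel|² = 74;  v_rel·d = (5)·(4) + (7)·(14) = 118
74·t² − 236·t + 176 = 0  ⇒  m = 118² − 74·176 = 900
m = 900 > 0,  v_rel·d = 118 > 0  ⇒  inside

inside=yes margin=900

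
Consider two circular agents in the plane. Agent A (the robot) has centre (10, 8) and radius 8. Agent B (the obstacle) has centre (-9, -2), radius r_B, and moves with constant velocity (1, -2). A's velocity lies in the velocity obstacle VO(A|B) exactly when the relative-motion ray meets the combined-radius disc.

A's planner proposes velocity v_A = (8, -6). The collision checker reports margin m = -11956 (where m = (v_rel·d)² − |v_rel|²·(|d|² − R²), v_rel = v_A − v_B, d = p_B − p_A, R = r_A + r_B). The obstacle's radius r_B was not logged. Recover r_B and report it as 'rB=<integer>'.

m = -11956
d = (-19, -10);  v_rel = (7, -4),  |v_rel|² = 65
v_rel×d = (7)·(-10) − (-4)·(-19) = -146
since m = R²·65 − (-146)²:  R² = (21316 + -11956) / 65 = 144
R = √144 = 12  ⇒  r_B = 12 − 8 = 4

rB=4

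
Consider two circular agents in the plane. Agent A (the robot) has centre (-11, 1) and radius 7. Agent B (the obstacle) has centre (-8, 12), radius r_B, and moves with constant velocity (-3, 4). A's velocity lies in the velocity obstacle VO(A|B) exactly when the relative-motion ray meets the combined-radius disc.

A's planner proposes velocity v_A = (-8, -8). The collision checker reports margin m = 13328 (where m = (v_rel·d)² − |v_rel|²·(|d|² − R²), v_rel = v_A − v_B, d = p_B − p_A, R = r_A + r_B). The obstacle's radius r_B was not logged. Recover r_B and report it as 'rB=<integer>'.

m = 13328
d = (3, 11);  v_rel = (-5, -12),  |v_rel|² = 169
v_rel×d = (-5)·(11) − (-12)·(3) = -19
since m = R²·169 − (-19)²:  R² = (361 + 13328) / 169 = 81
R = √81 = 9  ⇒  r_B = 9 − 7 = 2

rB=2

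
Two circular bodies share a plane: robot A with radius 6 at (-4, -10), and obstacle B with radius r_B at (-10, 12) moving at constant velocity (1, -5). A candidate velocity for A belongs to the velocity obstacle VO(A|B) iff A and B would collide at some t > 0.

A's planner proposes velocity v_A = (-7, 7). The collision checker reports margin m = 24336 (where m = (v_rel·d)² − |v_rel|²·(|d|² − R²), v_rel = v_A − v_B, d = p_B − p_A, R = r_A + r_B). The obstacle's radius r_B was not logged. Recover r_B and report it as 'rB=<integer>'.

m = 24336
d = (-6, 22);  v_rel = (-8, 12),  |v_rel|² = 208
v_rel×d = (-8)·(22) − (12)·(-6) = -104
since m = R²·208 − (-104)²:  R² = (10816 + 24336) / 208 = 169
R = √169 = 13  ⇒  r_B = 13 − 6 = 7

rB=7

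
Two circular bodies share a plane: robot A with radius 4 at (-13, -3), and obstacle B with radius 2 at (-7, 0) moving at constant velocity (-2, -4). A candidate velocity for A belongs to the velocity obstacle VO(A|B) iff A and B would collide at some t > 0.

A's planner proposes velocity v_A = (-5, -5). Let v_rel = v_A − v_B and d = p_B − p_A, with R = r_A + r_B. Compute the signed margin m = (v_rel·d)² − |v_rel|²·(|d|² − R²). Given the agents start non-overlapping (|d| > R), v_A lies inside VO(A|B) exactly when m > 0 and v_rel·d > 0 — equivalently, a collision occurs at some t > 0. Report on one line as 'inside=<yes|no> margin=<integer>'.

d = (6, 3),  |d|² = 45;  R = 4+2 = 6,  c = 45−6² = 9
v_rel = (-3, -1),  |v_rel|² = 10;  v_rel·d = (-3)·(6) + (-1)·(3) = -21
10·t² + 42·t + 9 = 0  ⇒  m = (-21)² − 10·9 = 351
m = 351 > 0,  v_rel·d = -21 < 0  ⇒  outside

inside=no margin=351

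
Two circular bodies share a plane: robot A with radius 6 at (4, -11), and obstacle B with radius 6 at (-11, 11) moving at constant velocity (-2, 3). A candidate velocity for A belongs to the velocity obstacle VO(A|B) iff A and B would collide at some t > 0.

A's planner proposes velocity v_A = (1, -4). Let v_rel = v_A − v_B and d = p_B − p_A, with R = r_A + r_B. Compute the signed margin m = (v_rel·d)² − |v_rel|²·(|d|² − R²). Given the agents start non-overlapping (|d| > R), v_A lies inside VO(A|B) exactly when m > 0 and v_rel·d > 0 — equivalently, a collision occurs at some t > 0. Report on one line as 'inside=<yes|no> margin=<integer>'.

d = (-15, 22),  |d|² = 709;  R = 6+6 = 12,  c = 709−12² = 565
v_rel = (3, -7),  |v_rel|² = 58;  v_rel·d = (3)·(-15) + (-7)·(22) = -199
58·t² + 398·t + 565 = 0  ⇒  m = (-199)² − 58·565 = 6831
m = 6831 > 0,  v_rel·d = -199 < 0  ⇒  outside

inside=no margin=6831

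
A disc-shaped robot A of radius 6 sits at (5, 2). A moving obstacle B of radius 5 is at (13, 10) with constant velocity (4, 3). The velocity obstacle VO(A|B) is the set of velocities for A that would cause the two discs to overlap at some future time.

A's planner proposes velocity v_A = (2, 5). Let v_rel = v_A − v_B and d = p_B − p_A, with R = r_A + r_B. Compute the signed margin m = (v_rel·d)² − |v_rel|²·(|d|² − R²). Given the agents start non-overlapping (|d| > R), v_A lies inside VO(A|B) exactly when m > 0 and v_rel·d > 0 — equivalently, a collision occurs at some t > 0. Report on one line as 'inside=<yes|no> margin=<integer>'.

d = (8, 8),  |d|² = 128;  R = 6+5 = 11,  c = 128−11² = 7
v_rel = (-2, 2),  |v_rel|² = 8;  v_rel·d = (-2)·(8) + (2)·(8) = 0
8·t² − 0·t + 7 = 0  ⇒  m = 0² − 8·7 = -56
m = -56 < 0,  v_rel·d = 0 = 0  ⇒  outside

inside=no margin=-56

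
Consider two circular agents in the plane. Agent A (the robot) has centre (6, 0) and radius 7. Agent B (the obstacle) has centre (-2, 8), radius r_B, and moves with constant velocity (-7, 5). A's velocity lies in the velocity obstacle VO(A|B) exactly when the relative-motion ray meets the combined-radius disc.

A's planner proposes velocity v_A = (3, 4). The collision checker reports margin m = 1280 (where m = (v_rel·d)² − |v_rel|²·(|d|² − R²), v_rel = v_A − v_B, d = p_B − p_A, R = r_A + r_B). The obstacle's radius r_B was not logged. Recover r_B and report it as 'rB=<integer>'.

m = 1280
d = (-8, 8);  v_rel = (10, -1),  |v_rel|² = 101
v_rel×d = (10)·(8) − (-1)·(-8) = 72
since m = R²·101 − 72²:  R² = (5184 + 1280) / 101 = 64
R = √64 = 8  ⇒  r_B = 8 − 7 = 1

rB=1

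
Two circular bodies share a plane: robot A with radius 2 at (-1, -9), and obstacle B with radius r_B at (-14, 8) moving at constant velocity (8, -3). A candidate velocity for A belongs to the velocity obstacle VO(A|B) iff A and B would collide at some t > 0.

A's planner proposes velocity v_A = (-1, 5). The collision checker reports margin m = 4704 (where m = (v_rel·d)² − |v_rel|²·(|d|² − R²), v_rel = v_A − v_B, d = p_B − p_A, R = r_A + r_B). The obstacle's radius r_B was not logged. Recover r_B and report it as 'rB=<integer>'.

m = 4704
d = (-13, 17);  v_rel = (-9, 8),  |v_rel|² = 145
v_rel×d = (-9)·(17) − (8)·(-13) = -49
since m = R²·145 − (-49)²:  R² = (2401 + 4704) / 145 = 49
R = √49 = 7  ⇒  r_B = 7 − 2 = 5

rB=5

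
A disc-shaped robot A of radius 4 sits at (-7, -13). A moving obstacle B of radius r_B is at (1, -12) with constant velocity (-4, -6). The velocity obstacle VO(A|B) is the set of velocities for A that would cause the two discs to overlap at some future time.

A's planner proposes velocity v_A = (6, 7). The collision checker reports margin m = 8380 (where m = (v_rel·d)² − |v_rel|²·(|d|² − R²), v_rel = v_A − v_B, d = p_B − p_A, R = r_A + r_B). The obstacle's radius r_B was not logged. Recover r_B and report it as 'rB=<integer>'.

m = 8380
d = (8, 1);  v_rel = (10, 13),  |v_rel|² = 269
v_rel×d = (10)·(1) − (13)·(8) = -94
since m = R²·269 − (-94)²:  R² = (8836 + 8380) / 269 = 64
R = √64 = 8  ⇒  r_B = 8 − 4 = 4

rB=4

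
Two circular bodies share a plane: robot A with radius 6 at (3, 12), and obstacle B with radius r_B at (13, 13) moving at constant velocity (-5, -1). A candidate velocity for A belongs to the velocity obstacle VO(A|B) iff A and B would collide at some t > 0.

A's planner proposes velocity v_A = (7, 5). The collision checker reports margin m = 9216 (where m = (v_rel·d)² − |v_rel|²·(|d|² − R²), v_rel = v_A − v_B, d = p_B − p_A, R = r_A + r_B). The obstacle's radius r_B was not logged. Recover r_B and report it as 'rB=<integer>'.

m = 9216
d = (10, 1);  v_rel = (12, 6),  |v_rel|² = 180
v_rel×d = (12)·(1) − (6)·(10) = -48
since m = R²·180 − (-48)²:  R² = (2304 + 9216) / 180 = 64
R = √64 = 8  ⇒  r_B = 8 − 6 = 2

rB=2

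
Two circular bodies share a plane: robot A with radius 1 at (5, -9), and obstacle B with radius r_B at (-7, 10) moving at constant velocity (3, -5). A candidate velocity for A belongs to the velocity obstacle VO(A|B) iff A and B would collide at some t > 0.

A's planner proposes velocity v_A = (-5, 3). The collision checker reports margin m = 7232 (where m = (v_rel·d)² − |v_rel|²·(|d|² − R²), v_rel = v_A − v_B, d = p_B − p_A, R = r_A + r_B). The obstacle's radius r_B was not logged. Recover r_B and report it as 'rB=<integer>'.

m = 7232
d = (-12, 19);  v_rel = (-8, 8),  |v_rel|² = 128
v_rel×d = (-8)·(19) − (8)·(-12) = -56
since m = R²·128 − (-56)²:  R² = (3136 + 7232) / 128 = 81
R = √81 = 9  ⇒  r_B = 9 − 1 = 8

rB=8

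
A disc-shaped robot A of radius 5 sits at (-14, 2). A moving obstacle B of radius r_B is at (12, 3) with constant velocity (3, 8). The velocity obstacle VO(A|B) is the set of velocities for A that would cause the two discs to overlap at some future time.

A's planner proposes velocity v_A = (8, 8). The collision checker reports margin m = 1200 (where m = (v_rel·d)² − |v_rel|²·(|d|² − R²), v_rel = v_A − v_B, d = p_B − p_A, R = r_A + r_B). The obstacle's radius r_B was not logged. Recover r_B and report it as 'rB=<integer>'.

m = 1200
d = (26, 1);  v_rel = (5, 0),  |v_rel|² = 25
v_rel×d = (5)·(1) − (0)·(26) = 5
since m = R²·25 − 5²:  R² = (25 + 1200) / 25 = 49
R = √49 = 7  ⇒  r_B = 7 − 5 = 2

rB=2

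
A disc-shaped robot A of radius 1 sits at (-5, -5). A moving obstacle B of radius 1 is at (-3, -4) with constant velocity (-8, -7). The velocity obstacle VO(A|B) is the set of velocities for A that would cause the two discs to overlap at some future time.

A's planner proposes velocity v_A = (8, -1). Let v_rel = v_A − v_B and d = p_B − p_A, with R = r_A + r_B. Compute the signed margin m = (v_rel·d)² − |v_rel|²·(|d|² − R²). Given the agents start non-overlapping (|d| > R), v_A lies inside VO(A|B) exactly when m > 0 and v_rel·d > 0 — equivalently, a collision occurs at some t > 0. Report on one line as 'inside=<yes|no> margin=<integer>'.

d = (2, 1),  |d|² = 5;  R = 1+1 = 2,  c = 5−2² = 1
v_rel = (16, 6),  |v_rel|² = 292;  v_rel·d = (16)·(2) + (6)·(1) = 38
292·t² − 76·t + 1 = 0  ⇒  m = 38² − 292·1 = 1152
m = 1152 > 0,  v_rel·d = 38 > 0  ⇒  inside

inside=yes margin=1152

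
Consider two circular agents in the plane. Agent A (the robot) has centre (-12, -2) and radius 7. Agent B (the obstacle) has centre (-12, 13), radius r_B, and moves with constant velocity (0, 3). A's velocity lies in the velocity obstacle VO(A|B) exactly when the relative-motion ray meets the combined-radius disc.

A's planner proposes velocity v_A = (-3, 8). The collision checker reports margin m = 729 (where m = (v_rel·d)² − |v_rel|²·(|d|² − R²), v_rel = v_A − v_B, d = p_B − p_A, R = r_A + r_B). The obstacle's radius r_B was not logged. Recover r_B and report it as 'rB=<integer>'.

m = 729
d = (0, 15);  v_rel = (-3, 5),  |v_rel|² = 34
v_rel×d = (-3)·(15) − (5)·(0) = -45
since m = R²·34 − (-45)²:  R² = (2025 + 729) / 34 = 81
R = √81 = 9  ⇒  r_B = 9 − 7 = 2

rB=2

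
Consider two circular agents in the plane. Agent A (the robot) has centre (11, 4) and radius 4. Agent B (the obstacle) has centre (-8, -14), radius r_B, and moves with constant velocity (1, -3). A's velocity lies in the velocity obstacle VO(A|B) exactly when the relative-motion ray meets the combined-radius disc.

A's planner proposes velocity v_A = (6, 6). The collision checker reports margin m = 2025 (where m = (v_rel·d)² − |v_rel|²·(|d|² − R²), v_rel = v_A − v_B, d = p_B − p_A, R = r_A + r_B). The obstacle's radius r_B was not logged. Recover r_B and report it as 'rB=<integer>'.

m = 2025
d = (-19, -18);  v_rel = (5, 9),  |v_rel|² = 106
v_rel×d = (5)·(-18) − (9)·(-19) = 81
since m = R²·106 − 81²:  R² = (6561 + 2025) / 106 = 81
R = √81 = 9  ⇒  r_B = 9 − 4 = 5

rB=5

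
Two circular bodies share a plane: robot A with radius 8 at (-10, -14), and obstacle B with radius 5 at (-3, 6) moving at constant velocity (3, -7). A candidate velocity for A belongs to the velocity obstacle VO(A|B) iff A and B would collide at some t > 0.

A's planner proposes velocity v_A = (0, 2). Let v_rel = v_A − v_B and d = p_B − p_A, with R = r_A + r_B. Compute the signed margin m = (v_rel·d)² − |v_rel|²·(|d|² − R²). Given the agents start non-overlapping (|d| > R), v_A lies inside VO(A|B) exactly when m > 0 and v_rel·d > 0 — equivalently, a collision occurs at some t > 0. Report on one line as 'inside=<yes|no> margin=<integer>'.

d = (7, 20),  |d|² = 449;  R = 8+5 = 13,  c = 449−13² = 280
v_rel = (-3, 9),  |v_rel|² = 90;  v_rel·d = (-3)·(7) + (9)·(20) = 159
90·t² − 318·t + 280 = 0  ⇒  m = 159² − 90·280 = 81
m = 81 > 0,  v_rel·d = 159 > 0  ⇒  inside

inside=yes margin=81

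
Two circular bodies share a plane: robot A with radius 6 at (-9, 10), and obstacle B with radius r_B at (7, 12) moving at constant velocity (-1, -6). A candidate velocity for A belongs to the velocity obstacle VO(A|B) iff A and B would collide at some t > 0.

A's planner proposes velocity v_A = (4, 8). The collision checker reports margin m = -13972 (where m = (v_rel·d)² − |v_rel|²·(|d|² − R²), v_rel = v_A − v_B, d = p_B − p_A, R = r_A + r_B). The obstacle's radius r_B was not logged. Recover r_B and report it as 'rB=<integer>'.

m = -13972
d = (16, 2);  v_rel = (5, 14),  |v_rel|² = 221
v_rel×d = (5)·(2) − (14)·(16) = -214
since m = R²·221 − (-214)²:  R² = (45796 + -13972) / 221 = 144
R = √144 = 12  ⇒  r_B = 12 − 6 = 6

rB=6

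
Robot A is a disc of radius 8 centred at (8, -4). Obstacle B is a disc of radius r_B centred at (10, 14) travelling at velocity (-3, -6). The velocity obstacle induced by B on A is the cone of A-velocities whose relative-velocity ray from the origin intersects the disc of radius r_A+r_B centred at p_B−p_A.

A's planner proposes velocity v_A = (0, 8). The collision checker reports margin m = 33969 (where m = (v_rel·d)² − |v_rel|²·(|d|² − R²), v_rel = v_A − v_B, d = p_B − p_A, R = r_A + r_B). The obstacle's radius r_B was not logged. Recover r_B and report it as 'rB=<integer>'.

m = 33969
d = (2, 18);  v_rel = (3, 14),  |v_rel|² = 205
v_rel×d = (3)·(18) − (14)·(2) = 26
since m = R²·205 − 26²:  R² = (676 + 33969) / 205 = 169
R = √169 = 13  ⇒  r_B = 13 − 8 = 5

rB=5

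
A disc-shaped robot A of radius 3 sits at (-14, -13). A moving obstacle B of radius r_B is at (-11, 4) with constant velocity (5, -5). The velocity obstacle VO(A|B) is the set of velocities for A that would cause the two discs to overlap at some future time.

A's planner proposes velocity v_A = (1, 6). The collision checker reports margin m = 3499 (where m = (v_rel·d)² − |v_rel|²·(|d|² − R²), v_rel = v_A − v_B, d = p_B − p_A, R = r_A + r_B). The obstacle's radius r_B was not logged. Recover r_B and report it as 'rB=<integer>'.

m = 3499
d = (3, 17);  v_rel = (-4, 11),  |v_rel|² = 137
v_rel×d = (-4)·(17) − (11)·(3) = -101
since m = R²·137 − (-101)²:  R² = (10201 + 3499) / 137 = 100
R = √100 = 10  ⇒  r_B = 10 − 3 = 7

rB=7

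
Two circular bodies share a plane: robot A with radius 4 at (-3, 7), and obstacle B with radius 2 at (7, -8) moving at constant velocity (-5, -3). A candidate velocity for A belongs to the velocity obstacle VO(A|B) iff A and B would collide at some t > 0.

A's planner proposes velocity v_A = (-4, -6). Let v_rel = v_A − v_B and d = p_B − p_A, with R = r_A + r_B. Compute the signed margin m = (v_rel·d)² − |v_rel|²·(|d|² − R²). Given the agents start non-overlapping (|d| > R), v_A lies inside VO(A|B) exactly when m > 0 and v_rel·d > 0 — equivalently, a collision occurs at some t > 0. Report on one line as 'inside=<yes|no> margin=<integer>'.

d = (10, -15),  |d|² = 325;  R = 4+2 = 6,  c = 325−6² = 289
v_rel = (1, -3),  |v_rel|² = 10;  v_rel·d = (1)·(10) + (-3)·(-15) = 55
10·t² − 110·t + 289 = 0  ⇒  m = 55² − 10·289 = 135
m = 135 > 0,  v_rel·d = 55 > 0  ⇒  inside

inside=yes margin=135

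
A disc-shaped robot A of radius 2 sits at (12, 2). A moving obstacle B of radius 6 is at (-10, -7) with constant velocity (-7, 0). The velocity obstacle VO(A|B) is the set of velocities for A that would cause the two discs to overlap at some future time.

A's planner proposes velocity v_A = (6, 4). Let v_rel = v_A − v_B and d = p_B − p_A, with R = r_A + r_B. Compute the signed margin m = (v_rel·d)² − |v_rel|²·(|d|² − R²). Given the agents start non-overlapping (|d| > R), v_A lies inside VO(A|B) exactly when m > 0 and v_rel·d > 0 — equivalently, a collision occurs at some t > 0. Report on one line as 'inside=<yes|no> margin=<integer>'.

d = (-22, -9),  |d|² = 565;  R = 2+6 = 8,  c = 565−8² = 501
v_rel = (13, 4),  |v_rel|² = 185;  v_rel·d = (13)·(-22) + (4)·(-9) = -322
185·t² + 644·t + 501 = 0  ⇒  m = (-322)² − 185·501 = 10999
m = 10999 > 0,  v_rel·d = -322 < 0  ⇒  outside

inside=no margin=10999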